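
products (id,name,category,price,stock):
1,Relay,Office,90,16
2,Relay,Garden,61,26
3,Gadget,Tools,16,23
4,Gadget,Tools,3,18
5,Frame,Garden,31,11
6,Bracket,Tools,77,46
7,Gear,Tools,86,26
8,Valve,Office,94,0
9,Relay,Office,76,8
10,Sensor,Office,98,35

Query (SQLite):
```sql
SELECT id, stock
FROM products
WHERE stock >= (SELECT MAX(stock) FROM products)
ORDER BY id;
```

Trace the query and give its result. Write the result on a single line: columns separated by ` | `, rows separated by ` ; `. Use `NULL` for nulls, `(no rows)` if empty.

6 | 46

Scalar subquery: MAX(stock) over all products rows = 46.
Keep rows where stock >= that value.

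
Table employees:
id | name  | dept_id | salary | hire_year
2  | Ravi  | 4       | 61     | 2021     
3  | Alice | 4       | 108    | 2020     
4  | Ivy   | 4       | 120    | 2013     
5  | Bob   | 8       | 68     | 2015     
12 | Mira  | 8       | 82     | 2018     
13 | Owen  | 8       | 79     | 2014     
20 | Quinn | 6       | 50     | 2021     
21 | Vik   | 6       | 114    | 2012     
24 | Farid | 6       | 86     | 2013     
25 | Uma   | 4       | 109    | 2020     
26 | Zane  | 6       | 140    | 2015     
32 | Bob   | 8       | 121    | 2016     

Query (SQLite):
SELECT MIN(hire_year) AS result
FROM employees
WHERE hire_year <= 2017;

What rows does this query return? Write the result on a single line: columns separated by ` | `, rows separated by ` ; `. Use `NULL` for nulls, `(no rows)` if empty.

2012

Rows where hire_year <= 2017 → hire_year values: [2013, 2015, 2014, 2012, 2013, 2015, 2016].
MIN of non-NULL values = 2012.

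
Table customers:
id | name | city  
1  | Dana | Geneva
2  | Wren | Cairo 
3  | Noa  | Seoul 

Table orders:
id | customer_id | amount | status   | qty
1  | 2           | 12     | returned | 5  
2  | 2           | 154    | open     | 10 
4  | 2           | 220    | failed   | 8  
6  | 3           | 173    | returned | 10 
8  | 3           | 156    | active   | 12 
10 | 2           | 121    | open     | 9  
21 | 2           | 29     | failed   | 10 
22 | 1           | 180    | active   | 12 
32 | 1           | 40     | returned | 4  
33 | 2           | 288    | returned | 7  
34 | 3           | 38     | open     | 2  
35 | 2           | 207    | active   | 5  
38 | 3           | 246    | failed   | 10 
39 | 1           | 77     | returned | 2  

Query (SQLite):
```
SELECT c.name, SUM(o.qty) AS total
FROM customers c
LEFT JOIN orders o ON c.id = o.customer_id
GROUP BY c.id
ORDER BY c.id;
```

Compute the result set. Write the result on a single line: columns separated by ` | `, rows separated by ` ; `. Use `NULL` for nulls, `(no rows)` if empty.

Dana | 18 ; Wren | 54 ; Noa | 34

LEFT JOIN keeps every customers row; unmatched ones get NULL for orders columns.
Group by customers.id and compute SUM(o.qty). SUM over an all-NULL group is NULL.
  1: ids {22, 32, 39} → SUM(o.qty)=18
  2: ids {1, 2, 4, 10, 21, 33, 35} → SUM(o.qty)=54
  3: ids {6, 8, 34, 38} → SUM(o.qty)=34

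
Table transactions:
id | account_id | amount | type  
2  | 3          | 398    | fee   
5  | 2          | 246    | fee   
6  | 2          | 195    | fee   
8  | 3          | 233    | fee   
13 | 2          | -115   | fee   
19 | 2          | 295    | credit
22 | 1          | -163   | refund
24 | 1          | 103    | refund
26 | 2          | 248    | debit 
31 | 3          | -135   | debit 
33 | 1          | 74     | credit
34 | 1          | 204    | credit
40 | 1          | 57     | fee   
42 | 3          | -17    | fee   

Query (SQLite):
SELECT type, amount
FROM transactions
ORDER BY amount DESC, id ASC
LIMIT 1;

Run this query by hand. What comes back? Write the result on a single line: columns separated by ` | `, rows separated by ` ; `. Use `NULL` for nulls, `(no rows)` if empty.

Sort by amount desc, tiebreak id asc: (398, id=2), (295, id=19), (248, id=26), (246, id=5) …. Take first 1.

fee | 398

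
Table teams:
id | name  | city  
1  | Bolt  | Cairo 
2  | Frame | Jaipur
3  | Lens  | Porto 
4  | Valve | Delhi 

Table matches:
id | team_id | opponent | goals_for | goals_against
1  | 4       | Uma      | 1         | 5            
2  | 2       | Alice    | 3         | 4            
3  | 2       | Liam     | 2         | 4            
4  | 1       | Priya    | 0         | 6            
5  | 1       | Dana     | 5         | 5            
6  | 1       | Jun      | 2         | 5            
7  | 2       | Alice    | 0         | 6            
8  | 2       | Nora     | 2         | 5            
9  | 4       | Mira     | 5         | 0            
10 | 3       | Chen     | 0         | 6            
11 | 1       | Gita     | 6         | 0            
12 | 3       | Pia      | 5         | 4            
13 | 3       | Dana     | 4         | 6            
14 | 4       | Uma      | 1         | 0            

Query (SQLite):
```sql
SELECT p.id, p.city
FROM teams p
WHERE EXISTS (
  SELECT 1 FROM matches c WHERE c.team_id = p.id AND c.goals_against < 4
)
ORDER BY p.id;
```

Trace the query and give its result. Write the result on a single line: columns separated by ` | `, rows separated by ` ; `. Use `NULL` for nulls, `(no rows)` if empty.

For each teams row, check whether any matches with matching team_id has goals_against < 4.
Keep rows where that is true.

1 | Cairo ; 4 | Delhi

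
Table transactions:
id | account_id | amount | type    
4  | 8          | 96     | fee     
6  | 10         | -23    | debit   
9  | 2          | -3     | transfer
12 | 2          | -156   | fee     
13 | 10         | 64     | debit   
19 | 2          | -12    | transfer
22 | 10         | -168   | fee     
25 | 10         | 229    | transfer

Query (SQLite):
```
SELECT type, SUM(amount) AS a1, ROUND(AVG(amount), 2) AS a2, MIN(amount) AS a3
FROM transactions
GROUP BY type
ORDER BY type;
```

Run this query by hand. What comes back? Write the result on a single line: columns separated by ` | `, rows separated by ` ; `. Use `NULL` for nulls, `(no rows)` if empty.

debit | 41 | 20.5 | -23 ; fee | -228 | -76 | -168 ; transfer | 214 | 71.33 | -12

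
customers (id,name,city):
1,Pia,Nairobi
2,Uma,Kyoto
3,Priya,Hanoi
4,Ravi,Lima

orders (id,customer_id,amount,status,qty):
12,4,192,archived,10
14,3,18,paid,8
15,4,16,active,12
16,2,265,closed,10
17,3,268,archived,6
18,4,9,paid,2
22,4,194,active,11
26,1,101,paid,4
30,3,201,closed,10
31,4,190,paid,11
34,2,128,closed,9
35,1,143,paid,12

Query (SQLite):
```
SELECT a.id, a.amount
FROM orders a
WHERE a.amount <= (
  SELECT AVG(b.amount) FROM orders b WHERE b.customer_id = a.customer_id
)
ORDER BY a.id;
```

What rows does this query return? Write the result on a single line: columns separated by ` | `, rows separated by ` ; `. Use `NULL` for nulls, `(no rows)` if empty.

14 | 18 ; 15 | 16 ; 18 | 9 ; 26 | 101 ; 34 | 128

For each orders row a, compute AVG(amount) over rows sharing a.customer_id.
Keep row a if a.amount <= that per-group AVG.
  customer_id=1: AVG(amount) = 122.0
  customer_id=2: AVG(amount) = 196.5
  customer_id=3: AVG(amount) = 162.333333
  customer_id=4: AVG(amount) = 120.2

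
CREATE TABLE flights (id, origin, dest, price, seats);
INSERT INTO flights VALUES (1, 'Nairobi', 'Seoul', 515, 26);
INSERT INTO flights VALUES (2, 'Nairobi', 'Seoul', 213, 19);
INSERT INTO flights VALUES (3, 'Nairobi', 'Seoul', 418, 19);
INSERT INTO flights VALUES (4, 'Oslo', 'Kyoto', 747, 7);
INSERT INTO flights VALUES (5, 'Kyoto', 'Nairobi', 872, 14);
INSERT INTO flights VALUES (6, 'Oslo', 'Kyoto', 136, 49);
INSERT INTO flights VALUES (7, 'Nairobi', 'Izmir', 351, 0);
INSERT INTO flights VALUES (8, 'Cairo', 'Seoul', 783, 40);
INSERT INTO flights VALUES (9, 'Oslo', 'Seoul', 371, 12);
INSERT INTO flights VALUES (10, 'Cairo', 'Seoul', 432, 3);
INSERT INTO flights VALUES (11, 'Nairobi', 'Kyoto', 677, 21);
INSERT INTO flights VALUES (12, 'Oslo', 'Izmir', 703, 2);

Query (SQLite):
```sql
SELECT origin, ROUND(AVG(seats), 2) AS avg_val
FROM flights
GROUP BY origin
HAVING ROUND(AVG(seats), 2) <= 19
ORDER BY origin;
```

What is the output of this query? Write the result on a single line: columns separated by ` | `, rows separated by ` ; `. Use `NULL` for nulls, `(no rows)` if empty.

Kyoto | 14 ; Nairobi | 17 ; Oslo | 17.5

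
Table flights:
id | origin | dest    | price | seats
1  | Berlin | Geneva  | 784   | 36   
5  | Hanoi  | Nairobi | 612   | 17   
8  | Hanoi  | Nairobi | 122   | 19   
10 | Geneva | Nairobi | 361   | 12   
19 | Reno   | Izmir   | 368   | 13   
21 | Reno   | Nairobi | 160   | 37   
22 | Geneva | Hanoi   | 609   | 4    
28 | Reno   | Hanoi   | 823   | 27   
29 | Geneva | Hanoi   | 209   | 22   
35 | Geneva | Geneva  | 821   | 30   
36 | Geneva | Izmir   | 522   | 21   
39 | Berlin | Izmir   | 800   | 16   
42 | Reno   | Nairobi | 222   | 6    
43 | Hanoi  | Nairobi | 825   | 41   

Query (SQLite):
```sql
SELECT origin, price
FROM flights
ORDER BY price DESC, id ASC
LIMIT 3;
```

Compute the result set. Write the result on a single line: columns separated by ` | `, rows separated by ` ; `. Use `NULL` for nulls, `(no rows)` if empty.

Hanoi | 825 ; Reno | 823 ; Geneva | 821

Sort by price desc, tiebreak id asc: (825, id=43), (823, id=28), (821, id=35), (800, id=39), (784, id=1), (612, id=5) …. Take first 3.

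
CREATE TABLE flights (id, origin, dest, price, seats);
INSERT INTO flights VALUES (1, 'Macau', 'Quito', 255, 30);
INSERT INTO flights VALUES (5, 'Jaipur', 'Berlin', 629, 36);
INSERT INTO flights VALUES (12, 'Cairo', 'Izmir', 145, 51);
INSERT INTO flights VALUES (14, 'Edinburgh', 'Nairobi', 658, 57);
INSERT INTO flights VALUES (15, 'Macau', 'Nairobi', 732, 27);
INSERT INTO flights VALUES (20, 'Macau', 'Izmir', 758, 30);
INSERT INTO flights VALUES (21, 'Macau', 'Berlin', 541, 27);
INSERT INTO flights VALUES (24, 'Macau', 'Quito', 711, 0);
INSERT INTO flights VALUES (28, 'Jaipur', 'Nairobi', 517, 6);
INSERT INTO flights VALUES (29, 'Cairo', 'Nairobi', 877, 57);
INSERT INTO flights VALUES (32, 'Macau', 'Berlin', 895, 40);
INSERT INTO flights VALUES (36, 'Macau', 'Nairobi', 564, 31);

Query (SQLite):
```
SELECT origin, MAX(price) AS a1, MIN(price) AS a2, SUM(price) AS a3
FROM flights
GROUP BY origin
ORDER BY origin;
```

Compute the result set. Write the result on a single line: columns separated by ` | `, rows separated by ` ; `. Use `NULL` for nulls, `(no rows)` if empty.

Cairo | 877 | 145 | 1022 ; Edinburgh | 658 | 658 | 658 ; Jaipur | 629 | 517 | 1146 ; Macau | 895 | 255 | 4456

Group flights by origin.
Per group compute: MAX(price), MIN(price), SUM(price).
  Cairo: ids {12, 29} → MAX(price)=877, MIN(price)=145, SUM(price)=1022
  Edinburgh: ids {14} → MAX(price)=658, MIN(price)=658, SUM(price)=658
  Jaipur: ids {5, 28} → MAX(price)=629, MIN(price)=517, SUM(price)=1146
  Macau: ids {1, 15, 20, 21, 24, 32, 36} → MAX(price)=895, MIN(price)=255, SUM(price)=4456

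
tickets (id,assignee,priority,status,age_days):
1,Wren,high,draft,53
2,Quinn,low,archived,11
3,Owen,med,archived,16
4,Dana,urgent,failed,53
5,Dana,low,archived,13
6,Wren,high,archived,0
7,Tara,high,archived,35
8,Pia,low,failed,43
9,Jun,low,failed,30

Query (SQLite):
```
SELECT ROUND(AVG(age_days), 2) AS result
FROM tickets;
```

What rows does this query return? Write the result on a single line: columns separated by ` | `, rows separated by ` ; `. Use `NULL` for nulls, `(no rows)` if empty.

All age_days values: [53, 11, 16, 53, 13, 0, 35, 43, 30].
AVG = 254 / 9 (rounded to 2 dp).

28.22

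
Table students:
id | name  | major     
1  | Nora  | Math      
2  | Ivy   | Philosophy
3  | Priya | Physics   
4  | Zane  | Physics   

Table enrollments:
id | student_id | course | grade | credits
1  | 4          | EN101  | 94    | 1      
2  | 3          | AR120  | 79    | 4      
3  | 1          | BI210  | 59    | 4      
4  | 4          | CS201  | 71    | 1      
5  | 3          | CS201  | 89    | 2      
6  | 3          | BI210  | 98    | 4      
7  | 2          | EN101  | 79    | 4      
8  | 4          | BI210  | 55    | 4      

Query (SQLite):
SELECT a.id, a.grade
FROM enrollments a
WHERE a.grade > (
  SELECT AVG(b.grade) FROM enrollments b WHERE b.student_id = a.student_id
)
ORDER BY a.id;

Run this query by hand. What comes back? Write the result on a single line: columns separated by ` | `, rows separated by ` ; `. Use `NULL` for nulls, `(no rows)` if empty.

1 | 94 ; 5 | 89 ; 6 | 98

For each enrollments row a, compute AVG(grade) over rows sharing a.student_id.
Keep row a if a.grade > that per-group AVG.
  student_id=1: AVG(grade) = 59.0
  student_id=2: AVG(grade) = 79.0
  student_id=3: AVG(grade) = 88.666667
  student_id=4: AVG(grade) = 73.333333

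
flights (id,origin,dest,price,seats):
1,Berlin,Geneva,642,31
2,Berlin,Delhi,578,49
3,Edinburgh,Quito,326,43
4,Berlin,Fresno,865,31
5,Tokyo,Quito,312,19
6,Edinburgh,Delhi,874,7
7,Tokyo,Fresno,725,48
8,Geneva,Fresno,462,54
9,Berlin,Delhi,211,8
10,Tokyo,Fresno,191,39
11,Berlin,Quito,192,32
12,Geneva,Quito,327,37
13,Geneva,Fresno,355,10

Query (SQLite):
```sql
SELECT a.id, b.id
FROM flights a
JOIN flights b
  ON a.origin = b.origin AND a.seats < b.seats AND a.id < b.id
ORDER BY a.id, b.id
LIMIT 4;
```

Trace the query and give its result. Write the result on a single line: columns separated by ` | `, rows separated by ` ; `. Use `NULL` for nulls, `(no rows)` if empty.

1 | 2 ; 1 | 11 ; 4 | 11 ; 5 | 7

Pairs (a,b) with same origin, a.seats < b.seats, a.id < b.id.
origin groups: Berlin:{1,2,4,9,11} Edinburgh:{3,6} Geneva:{8,12,13} Tokyo:{5,7,10}
Ordered by (a.id, b.id); first 4.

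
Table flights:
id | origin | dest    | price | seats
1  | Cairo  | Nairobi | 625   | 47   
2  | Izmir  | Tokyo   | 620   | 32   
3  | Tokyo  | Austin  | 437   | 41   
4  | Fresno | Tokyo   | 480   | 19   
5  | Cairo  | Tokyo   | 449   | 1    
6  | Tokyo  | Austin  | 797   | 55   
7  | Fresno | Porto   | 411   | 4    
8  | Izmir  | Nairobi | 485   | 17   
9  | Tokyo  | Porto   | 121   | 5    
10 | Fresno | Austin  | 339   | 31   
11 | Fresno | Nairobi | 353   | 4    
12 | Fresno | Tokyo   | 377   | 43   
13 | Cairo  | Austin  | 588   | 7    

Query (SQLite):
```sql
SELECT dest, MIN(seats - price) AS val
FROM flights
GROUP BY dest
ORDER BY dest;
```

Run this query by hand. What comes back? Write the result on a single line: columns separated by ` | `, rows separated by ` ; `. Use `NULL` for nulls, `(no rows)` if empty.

For each row compute seats - price.
Group by dest; take MIN of the expression per group.
  Austin: ids {3, 6, 10, 13} → MIN(seats - price)=-742
  Nairobi: ids {1, 8, 11} → MIN(seats - price)=-578
  Porto: ids {7, 9} → MIN(seats - price)=-407
  Tokyo: ids {2, 4, 5, 12} → MIN(seats - price)=-588

Austin | -742 ; Nairobi | -578 ; Porto | -407 ; Tokyo | -588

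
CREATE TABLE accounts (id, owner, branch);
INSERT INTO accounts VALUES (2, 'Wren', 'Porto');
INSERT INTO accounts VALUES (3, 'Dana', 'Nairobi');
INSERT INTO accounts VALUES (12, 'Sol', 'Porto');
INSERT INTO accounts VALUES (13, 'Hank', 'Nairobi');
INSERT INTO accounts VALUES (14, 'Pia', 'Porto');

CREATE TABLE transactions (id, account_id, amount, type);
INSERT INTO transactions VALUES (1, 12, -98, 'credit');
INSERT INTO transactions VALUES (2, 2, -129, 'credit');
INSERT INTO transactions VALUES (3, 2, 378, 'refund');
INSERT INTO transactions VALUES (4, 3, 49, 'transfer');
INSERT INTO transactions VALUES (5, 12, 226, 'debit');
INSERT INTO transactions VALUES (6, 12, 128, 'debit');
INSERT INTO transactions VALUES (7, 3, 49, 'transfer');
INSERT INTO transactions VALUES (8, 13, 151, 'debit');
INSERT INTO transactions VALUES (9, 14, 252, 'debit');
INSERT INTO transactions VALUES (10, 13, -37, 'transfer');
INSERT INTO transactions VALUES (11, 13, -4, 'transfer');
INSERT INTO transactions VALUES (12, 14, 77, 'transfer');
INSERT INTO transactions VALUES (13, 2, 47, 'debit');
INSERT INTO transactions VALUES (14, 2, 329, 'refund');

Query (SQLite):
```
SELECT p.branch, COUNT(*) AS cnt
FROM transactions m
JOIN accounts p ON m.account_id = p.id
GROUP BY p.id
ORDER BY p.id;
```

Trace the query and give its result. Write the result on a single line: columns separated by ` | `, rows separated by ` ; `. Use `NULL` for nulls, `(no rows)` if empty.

Join each transactions row to its accounts via account_id.
Group joined rows by accounts.id; compute COUNT(*) per group.
  2: ids {2, 3, 13, 14} → COUNT(*)=4
  3: ids {4, 7} → COUNT(*)=2
  12: ids {1, 5, 6} → COUNT(*)=3
  13: ids {8, 10, 11} → COUNT(*)=3
  14: ids {9, 12} → COUNT(*)=2

Porto | 4 ; Nairobi | 2 ; Porto | 3 ; Nairobi | 3 ; Porto | 2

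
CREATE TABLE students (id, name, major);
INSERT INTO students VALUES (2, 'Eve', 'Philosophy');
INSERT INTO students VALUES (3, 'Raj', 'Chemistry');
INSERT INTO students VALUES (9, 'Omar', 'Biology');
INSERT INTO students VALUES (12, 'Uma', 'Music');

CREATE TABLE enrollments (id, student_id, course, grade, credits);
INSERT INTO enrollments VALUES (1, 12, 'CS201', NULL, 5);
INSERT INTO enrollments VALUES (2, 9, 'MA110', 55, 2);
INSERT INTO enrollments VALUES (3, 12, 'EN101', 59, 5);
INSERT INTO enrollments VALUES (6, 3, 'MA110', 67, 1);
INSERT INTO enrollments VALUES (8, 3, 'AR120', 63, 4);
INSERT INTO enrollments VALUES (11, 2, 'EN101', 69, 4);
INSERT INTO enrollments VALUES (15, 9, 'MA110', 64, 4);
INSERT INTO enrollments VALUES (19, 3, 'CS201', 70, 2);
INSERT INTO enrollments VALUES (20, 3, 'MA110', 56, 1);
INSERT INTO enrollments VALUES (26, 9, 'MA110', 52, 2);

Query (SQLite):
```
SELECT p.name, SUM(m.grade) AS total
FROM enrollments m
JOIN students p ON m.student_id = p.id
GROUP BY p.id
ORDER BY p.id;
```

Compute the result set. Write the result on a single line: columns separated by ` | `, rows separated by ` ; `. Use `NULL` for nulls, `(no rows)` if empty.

Eve | 69 ; Raj | 256 ; Omar | 171 ; Uma | 59

Join each enrollments row to its students via student_id.
Group joined rows by students.id; compute SUM(m.grade) per group.
  2: ids {11} → SUM(m.grade)=69
  3: ids {6, 8, 19, 20} → SUM(m.grade)=256
  9: ids {2, 15, 26} → SUM(m.grade)=171
  12: ids {1, 3} → SUM(m.grade)=59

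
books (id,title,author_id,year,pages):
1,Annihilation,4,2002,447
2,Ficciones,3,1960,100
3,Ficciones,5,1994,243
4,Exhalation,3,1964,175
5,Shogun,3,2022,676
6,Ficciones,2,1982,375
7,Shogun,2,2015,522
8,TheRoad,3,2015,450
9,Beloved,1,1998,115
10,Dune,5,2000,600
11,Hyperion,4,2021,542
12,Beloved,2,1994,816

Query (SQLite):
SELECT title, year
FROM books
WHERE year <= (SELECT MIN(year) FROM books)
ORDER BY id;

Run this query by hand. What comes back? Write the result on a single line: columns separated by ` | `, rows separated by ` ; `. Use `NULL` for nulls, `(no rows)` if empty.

Scalar subquery: MIN(year) over all books rows = 1960.
Keep rows where year <= that value.

Ficciones | 1960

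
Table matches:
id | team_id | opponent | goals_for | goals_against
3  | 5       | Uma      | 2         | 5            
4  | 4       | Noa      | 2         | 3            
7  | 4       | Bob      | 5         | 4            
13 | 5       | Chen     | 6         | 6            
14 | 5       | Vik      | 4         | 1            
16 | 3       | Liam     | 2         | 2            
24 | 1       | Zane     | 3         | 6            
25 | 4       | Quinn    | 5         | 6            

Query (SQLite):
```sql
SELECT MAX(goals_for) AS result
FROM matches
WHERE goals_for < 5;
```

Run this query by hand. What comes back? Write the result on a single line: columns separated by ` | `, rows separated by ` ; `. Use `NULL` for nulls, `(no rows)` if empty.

Rows where goals_for < 5 → goals_for values: [2, 2, 4, 2, 3].
MAX of non-NULL values = 4.

4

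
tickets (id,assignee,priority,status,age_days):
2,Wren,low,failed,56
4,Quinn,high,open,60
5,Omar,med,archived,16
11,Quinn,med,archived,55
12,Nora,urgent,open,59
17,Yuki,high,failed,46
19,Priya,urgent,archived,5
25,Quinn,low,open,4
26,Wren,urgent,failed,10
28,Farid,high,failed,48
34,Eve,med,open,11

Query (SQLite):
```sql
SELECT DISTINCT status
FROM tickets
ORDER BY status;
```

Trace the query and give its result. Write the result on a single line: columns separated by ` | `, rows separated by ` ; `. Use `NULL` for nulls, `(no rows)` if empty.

archived ; failed ; open

Collect distinct status values from tickets.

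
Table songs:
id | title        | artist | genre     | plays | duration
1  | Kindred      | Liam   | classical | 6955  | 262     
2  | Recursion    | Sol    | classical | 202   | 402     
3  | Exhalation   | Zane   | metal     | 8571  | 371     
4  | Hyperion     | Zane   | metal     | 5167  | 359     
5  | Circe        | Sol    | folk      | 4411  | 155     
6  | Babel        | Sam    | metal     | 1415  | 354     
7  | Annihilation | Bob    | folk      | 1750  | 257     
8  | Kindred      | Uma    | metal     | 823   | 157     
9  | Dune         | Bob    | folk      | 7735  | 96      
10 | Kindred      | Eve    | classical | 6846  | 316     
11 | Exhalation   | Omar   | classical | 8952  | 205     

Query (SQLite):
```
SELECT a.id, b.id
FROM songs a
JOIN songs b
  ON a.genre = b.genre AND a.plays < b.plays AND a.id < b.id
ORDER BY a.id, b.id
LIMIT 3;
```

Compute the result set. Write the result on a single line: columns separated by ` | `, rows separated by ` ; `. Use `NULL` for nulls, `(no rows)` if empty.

Pairs (a,b) with same genre, a.plays < b.plays, a.id < b.id.
genre groups: classical:{1,2,10,11} folk:{5,7,9} metal:{3,4,6,8}
Ordered by (a.id, b.id); first 3.

1 | 11 ; 2 | 10 ; 2 | 11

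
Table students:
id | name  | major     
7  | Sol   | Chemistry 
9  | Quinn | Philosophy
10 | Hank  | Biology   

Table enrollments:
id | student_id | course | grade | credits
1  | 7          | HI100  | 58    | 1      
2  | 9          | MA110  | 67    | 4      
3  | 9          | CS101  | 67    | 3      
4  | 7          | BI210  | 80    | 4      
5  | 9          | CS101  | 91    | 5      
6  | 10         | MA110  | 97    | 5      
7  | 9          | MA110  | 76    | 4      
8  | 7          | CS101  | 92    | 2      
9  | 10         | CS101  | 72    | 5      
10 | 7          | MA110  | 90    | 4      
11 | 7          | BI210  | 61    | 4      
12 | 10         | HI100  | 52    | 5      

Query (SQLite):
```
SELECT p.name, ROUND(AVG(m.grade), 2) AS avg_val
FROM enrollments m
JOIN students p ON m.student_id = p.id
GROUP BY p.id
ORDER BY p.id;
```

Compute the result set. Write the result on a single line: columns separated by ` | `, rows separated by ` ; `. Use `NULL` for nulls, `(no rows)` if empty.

Join each enrollments row to its students via student_id.
Group joined rows by students.id; compute ROUND(AVG(m.grade), 2) per group.
  7: ids {1, 4, 8, 10, 11} → ROUND(AVG(m.grade), 2)=76.2
  9: ids {2, 3, 5, 7} → ROUND(AVG(m.grade), 2)=75.25
  10: ids {6, 9, 12} → ROUND(AVG(m.grade), 2)=73.67

Sol | 76.2 ; Quinn | 75.25 ; Hank | 73.67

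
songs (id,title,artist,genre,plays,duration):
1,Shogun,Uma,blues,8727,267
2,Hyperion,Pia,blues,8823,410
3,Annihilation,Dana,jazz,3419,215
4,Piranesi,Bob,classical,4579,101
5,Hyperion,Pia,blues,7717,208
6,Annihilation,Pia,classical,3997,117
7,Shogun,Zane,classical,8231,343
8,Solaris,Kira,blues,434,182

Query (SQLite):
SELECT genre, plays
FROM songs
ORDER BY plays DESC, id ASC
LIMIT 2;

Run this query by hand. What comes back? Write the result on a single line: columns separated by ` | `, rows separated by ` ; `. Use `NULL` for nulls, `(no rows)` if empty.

Sort by plays desc, tiebreak id asc: (8823, id=2), (8727, id=1), (8231, id=7), (7717, id=5), (4579, id=4) …. Take first 2.

blues | 8823 ; blues | 8727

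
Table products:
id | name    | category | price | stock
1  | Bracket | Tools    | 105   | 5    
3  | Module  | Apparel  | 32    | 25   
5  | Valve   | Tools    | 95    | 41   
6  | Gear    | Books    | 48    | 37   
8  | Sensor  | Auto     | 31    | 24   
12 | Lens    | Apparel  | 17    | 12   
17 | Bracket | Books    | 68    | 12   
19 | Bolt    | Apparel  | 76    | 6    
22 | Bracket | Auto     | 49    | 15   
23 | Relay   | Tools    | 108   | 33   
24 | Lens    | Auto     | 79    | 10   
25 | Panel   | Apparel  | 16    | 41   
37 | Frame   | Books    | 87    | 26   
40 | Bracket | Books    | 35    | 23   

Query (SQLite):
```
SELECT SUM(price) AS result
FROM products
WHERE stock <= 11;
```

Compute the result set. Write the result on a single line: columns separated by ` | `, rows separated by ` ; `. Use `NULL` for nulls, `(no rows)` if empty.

Rows where stock <= 11 → price values: [105, 76, 79].
SUM of non-NULL values = 260.

260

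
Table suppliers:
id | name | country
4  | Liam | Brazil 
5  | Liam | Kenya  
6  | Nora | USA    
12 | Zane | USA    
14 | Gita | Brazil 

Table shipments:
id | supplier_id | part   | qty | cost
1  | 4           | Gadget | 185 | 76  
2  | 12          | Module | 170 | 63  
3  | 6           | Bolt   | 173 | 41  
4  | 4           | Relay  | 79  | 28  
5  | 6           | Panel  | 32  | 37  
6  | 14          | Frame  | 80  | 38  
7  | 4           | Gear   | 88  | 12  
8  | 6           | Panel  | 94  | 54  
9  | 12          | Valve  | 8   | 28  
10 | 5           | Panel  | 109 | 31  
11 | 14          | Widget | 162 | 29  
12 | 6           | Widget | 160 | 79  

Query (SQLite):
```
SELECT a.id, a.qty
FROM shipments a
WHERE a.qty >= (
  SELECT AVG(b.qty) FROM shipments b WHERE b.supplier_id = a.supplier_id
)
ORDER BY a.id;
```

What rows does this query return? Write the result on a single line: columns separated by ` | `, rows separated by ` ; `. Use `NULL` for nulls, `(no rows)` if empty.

For each shipments row a, compute AVG(qty) over rows sharing a.supplier_id.
Keep row a if a.qty >= that per-group AVG.
  supplier_id=4: AVG(qty) = 117.333333
  supplier_id=5: AVG(qty) = 109.0
  supplier_id=6: AVG(qty) = 114.75
  supplier_id=12: AVG(qty) = 89.0
  supplier_id=14: AVG(qty) = 121.0

1 | 185 ; 2 | 170 ; 3 | 173 ; 10 | 109 ; 11 | 162 ; 12 | 160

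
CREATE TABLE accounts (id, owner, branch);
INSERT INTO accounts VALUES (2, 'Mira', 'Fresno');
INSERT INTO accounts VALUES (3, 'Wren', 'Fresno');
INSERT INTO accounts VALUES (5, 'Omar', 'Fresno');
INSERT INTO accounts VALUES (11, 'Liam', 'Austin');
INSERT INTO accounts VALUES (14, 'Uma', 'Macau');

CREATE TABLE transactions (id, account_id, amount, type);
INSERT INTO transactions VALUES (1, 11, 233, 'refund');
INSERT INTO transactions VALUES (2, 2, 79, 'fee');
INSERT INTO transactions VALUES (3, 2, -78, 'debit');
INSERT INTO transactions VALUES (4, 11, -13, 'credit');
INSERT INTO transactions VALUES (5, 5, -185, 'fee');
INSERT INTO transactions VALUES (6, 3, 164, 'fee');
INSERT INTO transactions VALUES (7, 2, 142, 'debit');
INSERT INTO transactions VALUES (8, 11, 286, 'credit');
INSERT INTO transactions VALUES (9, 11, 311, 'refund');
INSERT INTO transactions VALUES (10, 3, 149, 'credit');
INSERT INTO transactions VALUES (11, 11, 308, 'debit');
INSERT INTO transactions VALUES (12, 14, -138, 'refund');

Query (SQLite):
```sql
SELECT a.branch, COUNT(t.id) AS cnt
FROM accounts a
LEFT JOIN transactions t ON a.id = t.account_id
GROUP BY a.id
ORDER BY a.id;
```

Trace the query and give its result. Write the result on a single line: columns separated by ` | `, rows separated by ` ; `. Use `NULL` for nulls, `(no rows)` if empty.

LEFT JOIN keeps every accounts row; unmatched ones get NULL for transactions columns.
Group by accounts.id and compute COUNT(t.id). COUNT(col) of an all-NULL group is 0.
  2: ids {2, 3, 7} → COUNT(t.id)=3
  3: ids {6, 10} → COUNT(t.id)=2
  5: ids {5} → COUNT(t.id)=1
  11: ids {1, 4, 8, 9, 11} → COUNT(t.id)=5
  14: ids {12} → COUNT(t.id)=1

Fresno | 3 ; Fresno | 2 ; Fresno | 1 ; Austin | 5 ; Macau | 1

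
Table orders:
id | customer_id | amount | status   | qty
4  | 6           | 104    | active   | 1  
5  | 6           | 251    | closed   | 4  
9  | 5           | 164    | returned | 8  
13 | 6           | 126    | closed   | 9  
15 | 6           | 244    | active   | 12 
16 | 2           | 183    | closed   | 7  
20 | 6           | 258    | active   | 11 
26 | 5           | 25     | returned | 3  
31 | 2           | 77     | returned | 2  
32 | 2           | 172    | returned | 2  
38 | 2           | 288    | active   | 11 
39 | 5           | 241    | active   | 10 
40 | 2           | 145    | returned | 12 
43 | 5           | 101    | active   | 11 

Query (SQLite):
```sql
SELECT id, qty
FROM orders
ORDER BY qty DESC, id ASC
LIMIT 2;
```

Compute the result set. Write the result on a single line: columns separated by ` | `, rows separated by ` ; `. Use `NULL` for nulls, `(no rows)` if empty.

15 | 12 ; 40 | 12

Sort by qty desc, tiebreak id asc: (12, id=15), (12, id=40), (11, id=20), (11, id=38), (11, id=43) …. Take first 2.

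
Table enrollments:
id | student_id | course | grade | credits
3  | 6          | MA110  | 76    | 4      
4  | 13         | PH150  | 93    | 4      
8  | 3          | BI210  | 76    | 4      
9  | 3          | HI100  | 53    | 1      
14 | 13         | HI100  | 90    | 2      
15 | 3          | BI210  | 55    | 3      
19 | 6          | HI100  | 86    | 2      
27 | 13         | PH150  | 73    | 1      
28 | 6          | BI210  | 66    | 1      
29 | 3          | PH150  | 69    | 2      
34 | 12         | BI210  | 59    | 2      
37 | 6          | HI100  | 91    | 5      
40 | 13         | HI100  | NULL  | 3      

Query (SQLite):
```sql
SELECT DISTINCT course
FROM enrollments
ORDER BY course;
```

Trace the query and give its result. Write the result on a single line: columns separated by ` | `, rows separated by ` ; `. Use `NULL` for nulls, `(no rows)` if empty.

BI210 ; HI100 ; MA110 ; PH150

Collect distinct course values from enrollments.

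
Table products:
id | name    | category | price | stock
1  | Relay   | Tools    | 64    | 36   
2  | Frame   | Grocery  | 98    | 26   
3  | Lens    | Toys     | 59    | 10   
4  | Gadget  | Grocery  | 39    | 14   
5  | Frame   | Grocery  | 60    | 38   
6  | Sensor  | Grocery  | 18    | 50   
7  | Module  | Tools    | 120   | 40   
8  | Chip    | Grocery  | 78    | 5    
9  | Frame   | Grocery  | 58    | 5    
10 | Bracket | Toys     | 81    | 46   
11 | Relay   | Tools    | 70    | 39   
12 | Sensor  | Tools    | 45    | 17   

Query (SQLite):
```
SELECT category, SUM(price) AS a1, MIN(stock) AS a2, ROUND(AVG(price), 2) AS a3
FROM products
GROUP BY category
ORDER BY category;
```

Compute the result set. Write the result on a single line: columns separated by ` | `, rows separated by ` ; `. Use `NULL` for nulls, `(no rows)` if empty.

Grocery | 351 | 5 | 58.5 ; Tools | 299 | 17 | 74.75 ; Toys | 140 | 10 | 70

Group products by category.
Per group compute: SUM(price), MIN(stock), ROUND(AVG(price), 2).
  Grocery: ids {2, 4, 5, 6, 8, 9} → SUM(price)=351, MIN(stock)=5, ROUND(AVG(price), 2)=58.5
  Tools: ids {1, 7, 11, 12} → SUM(price)=299, MIN(stock)=17, ROUND(AVG(price), 2)=74.75
  Toys: ids {3, 10} → SUM(price)=140, MIN(stock)=10, ROUND(AVG(price), 2)=70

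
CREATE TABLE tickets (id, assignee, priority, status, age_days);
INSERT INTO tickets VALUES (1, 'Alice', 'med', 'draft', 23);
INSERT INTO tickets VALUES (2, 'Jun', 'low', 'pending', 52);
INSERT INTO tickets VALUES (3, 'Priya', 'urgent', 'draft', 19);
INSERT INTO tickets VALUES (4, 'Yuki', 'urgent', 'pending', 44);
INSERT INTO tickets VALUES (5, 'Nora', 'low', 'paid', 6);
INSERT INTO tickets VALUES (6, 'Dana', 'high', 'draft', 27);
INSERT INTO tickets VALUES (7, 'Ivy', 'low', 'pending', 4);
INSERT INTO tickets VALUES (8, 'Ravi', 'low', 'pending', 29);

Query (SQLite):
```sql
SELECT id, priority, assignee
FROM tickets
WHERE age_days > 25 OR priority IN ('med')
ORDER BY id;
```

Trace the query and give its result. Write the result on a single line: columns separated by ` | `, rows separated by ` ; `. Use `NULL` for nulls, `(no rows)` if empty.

1 | med | Alice ; 2 | low | Jun ; 4 | urgent | Yuki ; 6 | high | Dana ; 8 | low | Ravi

age_days > 25: ids {2, 4, 6, 8}
priority IN ('med'): ids {1}
Combine with OR.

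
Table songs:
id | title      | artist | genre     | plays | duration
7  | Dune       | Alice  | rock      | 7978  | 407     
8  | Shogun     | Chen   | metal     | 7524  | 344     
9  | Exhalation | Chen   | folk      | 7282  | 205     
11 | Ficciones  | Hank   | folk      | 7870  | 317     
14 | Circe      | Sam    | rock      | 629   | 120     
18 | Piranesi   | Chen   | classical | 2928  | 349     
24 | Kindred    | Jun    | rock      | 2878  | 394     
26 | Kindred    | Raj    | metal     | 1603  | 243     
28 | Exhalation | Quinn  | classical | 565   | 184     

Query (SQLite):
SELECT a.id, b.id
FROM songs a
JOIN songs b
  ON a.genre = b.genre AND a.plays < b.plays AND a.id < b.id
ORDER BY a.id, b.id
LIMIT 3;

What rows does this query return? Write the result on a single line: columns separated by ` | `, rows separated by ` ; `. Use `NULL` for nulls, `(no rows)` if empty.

Pairs (a,b) with same genre, a.plays < b.plays, a.id < b.id.
genre groups: classical:{18,28} folk:{9,11} metal:{8,26} rock:{7,14,24}
Ordered by (a.id, b.id); first 3.

9 | 11 ; 14 | 24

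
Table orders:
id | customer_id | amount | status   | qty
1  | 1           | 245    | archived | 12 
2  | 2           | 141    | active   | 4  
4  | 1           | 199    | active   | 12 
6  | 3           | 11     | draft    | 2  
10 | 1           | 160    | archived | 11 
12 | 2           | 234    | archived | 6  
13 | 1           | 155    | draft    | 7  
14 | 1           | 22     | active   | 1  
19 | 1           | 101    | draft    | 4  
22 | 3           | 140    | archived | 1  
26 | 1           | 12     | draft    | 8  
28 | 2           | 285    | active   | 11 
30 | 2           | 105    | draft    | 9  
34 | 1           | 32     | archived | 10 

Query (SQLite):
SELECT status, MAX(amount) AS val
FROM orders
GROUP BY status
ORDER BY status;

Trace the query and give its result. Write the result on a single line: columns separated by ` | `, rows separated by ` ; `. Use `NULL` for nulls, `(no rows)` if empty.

Partition orders by status; compute MAX(amount) within each group.
  active: ids {2, 4, 14, 28} → MAX(amount)=285
  archived: ids {1, 10, 12, 22, 34} → MAX(amount)=245
  draft: ids {6, 13, 19, 26, 30} → MAX(amount)=155

active | 285 ; archived | 245 ; draft | 155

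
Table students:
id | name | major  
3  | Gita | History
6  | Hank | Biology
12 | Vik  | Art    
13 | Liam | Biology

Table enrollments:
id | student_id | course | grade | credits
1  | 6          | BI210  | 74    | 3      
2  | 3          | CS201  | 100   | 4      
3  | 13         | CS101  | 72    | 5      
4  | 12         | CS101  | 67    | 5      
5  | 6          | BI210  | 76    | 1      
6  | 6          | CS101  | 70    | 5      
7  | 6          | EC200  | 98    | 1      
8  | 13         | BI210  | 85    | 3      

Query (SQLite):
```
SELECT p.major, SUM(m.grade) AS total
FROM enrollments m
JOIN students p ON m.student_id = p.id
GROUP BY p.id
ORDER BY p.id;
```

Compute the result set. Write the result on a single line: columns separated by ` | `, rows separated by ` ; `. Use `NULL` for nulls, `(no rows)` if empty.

Join each enrollments row to its students via student_id.
Group joined rows by students.id; compute SUM(m.grade) per group.
  3: ids {2} → SUM(m.grade)=100
  6: ids {1, 5, 6, 7} → SUM(m.grade)=318
  12: ids {4} → SUM(m.grade)=67
  13: ids {3, 8} → SUM(m.grade)=157

History | 100 ; Biology | 318 ; Art | 67 ; Biology | 157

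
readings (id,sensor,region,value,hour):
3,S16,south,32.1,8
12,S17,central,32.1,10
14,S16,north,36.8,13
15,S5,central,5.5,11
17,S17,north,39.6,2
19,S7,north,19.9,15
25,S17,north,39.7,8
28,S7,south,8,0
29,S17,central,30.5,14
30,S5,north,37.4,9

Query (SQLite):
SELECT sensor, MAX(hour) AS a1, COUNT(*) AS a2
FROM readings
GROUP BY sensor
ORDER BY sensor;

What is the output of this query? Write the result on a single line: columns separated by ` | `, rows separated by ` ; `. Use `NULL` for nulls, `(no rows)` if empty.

Group readings by sensor.
Per group compute: MAX(hour), COUNT(*).
  S16: ids {3, 14} → MAX(hour)=13, COUNT(*)=2
  S17: ids {12, 17, 25, 29} → MAX(hour)=14, COUNT(*)=4
  S5: ids {15, 30} → MAX(hour)=11, COUNT(*)=2
  S7: ids {19, 28} → MAX(hour)=15, COUNT(*)=2

S16 | 13 | 2 ; S17 | 14 | 4 ; S5 | 11 | 2 ; S7 | 15 | 2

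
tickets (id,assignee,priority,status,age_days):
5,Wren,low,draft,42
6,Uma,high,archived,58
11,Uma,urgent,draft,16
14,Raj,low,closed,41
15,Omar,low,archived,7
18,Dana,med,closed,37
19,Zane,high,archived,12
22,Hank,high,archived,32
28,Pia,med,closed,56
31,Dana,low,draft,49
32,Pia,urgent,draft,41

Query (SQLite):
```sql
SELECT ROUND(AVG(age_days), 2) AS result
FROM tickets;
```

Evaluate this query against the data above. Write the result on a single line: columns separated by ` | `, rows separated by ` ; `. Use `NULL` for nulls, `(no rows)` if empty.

All age_days values: [42, 58, 16, 41, 7, 37, 12, 32, 56, 49, 41].
AVG = 391 / 11 (rounded to 2 dp).

35.55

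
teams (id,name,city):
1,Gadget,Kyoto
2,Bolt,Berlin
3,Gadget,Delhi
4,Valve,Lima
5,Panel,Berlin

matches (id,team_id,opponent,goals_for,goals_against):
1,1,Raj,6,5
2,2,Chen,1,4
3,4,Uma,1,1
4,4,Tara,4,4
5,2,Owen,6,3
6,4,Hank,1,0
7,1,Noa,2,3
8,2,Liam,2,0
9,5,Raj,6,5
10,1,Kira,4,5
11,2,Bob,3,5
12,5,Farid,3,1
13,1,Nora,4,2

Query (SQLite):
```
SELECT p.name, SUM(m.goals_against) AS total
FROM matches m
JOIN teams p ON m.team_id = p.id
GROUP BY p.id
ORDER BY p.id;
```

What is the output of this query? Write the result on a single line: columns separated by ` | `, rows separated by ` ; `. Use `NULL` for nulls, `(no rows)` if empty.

Join each matches row to its teams via team_id.
Group joined rows by teams.id; compute SUM(m.goals_against) per group.
  1: ids {1, 7, 10, 13} → SUM(m.goals_against)=15
  2: ids {2, 5, 8, 11} → SUM(m.goals_against)=12
  4: ids {3, 4, 6} → SUM(m.goals_against)=5
  5: ids {9, 12} → SUM(m.goals_against)=6

Gadget | 15 ; Bolt | 12 ; Valve | 5 ; Panel | 6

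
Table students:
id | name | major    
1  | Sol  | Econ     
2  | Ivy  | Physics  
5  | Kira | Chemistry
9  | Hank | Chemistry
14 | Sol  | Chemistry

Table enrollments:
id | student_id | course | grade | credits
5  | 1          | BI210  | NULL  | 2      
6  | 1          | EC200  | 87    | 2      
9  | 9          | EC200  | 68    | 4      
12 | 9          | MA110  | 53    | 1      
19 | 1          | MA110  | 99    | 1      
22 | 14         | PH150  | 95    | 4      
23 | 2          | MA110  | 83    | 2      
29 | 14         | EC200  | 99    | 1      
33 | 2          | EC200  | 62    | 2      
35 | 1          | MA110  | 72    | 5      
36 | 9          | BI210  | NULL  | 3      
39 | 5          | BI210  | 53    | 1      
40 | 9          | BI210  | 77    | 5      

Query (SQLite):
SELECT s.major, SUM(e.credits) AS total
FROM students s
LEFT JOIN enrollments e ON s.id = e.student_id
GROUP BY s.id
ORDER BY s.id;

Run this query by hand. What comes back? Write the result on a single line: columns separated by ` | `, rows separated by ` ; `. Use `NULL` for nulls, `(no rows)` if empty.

LEFT JOIN keeps every students row; unmatched ones get NULL for enrollments columns.
Group by students.id and compute SUM(e.credits). SUM over an all-NULL group is NULL.
  1: ids {5, 6, 19, 35} → SUM(e.credits)=10
  2: ids {23, 33} → SUM(e.credits)=4
  5: ids {39} → SUM(e.credits)=1
  9: ids {9, 12, 36, 40} → SUM(e.credits)=13
  14: ids {22, 29} → SUM(e.credits)=5

Econ | 10 ; Physics | 4 ; Chemistry | 1 ; Chemistry | 13 ; Chemistry | 5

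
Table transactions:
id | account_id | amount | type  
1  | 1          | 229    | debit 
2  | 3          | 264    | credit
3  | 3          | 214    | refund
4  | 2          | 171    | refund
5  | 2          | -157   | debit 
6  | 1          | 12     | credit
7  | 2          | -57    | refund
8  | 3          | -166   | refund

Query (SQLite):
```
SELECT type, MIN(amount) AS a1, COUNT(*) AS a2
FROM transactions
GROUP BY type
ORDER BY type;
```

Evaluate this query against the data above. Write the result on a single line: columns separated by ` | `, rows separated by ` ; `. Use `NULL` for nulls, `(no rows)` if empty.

credit | 12 | 2 ; debit | -157 | 2 ; refund | -166 | 4

Group transactions by type.
Per group compute: MIN(amount), COUNT(*).
  credit: ids {2, 6} → MIN(amount)=12, COUNT(*)=2
  debit: ids {1, 5} → MIN(amount)=-157, COUNT(*)=2
  refund: ids {3, 4, 7, 8} → MIN(amount)=-166, COUNT(*)=4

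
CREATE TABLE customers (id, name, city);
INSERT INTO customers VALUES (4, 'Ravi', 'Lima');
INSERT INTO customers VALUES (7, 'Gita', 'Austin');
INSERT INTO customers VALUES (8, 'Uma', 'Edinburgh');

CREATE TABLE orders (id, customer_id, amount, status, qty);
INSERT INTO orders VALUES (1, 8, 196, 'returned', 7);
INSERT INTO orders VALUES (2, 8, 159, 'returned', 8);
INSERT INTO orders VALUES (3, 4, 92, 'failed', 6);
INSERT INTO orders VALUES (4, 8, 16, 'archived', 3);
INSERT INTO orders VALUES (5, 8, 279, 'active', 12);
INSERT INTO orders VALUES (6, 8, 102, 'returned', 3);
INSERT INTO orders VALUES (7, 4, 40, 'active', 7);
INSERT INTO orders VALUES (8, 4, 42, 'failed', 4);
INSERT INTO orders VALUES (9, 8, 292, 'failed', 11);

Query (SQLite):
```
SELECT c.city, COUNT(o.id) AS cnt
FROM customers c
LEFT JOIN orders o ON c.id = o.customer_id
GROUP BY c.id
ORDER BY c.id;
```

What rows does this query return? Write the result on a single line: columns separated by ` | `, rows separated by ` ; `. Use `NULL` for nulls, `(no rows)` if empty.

LEFT JOIN keeps every customers row; unmatched ones get NULL for orders columns.
Group by customers.id and compute COUNT(o.id). COUNT(col) of an all-NULL group is 0.
  4: ids {3, 7, 8} → COUNT(o.id)=3
  7: ids {—} → COUNT(o.id)=0
  8: ids {1, 2, 4, 5, 6, 9} → COUNT(o.id)=6

Lima | 3 ; Austin | 0 ; Edinburgh | 6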